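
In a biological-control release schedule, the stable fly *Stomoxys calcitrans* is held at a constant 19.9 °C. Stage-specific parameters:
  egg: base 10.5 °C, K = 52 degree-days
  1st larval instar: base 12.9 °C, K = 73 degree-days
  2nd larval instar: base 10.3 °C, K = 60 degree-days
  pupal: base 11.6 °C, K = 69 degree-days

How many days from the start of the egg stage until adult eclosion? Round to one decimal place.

30.5 days

egg: 52 / (19.9 − 10.5) = 52 / 9.4 = 5.532 d.
1st larval instar: 73 / (19.9 − 12.9) = 73 / 7.0 = 10.429 d.
2nd larval instar: 60 / (19.9 − 10.3) = 60 / 9.6 = 6.250 d.
pupal: 69 / (19.9 − 11.6) = 69 / 8.3 = 8.313 d.
Sum = 30.524 ≈ 30.5 days.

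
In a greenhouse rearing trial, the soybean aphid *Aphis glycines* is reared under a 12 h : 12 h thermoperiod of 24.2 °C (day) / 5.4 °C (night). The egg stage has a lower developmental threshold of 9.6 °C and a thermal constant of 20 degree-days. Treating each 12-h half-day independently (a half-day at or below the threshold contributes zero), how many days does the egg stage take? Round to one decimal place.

Day half: max(0, 24.2 − 9.6) × 0.5 = 14.6 × 0.5 = 7.30 DD.
Night half: max(0, 5.4 − 9.6) × 0.5 = 0.0 × 0.5 = 0.00 DD.
Per 24 h: 7.30 DD/day.
Duration = 20 / 7.30 = 2.740 ≈ 2.7 days.

2.7 days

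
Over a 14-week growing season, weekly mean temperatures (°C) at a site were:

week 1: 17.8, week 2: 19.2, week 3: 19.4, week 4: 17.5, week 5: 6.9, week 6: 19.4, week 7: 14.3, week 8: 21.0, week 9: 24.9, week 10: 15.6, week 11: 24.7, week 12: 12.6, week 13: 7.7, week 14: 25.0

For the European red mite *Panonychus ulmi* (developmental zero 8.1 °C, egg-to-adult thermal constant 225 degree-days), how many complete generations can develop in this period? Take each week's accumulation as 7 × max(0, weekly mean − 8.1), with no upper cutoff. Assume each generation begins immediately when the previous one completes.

4 generations

Weekly DD (7 × max(0, T̄ − 8.1)): 67.9, 77.7, 79.1, 65.8, 0.0, 79.1, 43.4, 90.3, 117.6, 52.5, 116.2, 31.5, 0.0, 118.3.
Season total = 939.4 DD.
Complete generations = ⌊939.4 / 225⌋ = 4.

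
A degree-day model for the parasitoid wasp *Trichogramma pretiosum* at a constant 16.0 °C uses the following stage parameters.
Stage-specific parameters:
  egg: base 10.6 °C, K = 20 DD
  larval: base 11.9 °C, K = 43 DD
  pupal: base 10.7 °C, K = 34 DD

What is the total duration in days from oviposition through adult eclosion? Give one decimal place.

egg: 20 / (16.0 − 10.6) = 20 / 5.4 = 3.704 d.
larval: 43 / (16.0 − 11.9) = 43 / 4.1 = 10.488 d.
pupal: 34 / (16.0 − 10.7) = 34 / 5.3 = 6.415 d.
Sum = 20.607 ≈ 20.6 days.

20.6 days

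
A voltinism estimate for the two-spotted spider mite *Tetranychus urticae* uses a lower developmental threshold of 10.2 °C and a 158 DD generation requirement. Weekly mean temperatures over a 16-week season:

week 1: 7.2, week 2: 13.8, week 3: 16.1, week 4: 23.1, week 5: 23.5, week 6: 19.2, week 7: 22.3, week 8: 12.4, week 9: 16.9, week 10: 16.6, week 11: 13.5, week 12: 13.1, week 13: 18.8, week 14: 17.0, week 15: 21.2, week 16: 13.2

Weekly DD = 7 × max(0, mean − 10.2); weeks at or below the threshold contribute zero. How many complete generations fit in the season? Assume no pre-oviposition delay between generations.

Weekly DD (7 × max(0, T̄ − 10.2)): 0.0, 25.2, 41.3, 90.3, 93.1, 63.0, 84.7, 15.4, 46.9, 44.8, 23.1, 20.3, 60.2, 47.6, 77.0, 21.0.
Season total = 753.9 DD.
Complete generations = ⌊753.9 / 158⌋ = 4.

4 generations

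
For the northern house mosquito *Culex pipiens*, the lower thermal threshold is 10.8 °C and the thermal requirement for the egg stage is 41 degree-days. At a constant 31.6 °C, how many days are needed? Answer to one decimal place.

2.0 days

Daily accumulation = 31.6 − 10.8 = 20.8 DD/day.
Duration = 41 / 20.8 = 1.971 ≈ 2.0 days.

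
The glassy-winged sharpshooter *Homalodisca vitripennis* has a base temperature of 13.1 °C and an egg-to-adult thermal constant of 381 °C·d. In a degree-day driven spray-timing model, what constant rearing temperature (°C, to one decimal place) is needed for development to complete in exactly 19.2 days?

32.9 °C

Required daily accumulation = 381 / 19.2 = 19.844 DD/day.
T = T_base + 19.844 = 13.1 + 19.844 = 32.944 ≈ 32.9 °C.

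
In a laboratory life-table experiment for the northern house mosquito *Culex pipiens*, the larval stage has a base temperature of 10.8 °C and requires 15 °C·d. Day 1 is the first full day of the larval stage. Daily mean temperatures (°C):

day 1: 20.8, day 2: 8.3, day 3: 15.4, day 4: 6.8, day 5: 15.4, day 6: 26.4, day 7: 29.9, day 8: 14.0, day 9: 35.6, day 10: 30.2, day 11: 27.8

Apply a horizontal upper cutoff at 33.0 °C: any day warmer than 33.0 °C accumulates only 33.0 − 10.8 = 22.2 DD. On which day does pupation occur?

Daily DD above 10.8 °C (capped at 22.2): 10.0, 0.0, 4.6, 0.0, 4.6, 15.6, 19.1, 3.2, 22.2, 19.4, 17.0.
Cumulative: 10.0, 10.0, 14.6, 14.6, 19.2, 34.8, 53.9, 57.1, 79.3, 98.7, 115.7.
The total first reaches 15 DD on day 5.

day 5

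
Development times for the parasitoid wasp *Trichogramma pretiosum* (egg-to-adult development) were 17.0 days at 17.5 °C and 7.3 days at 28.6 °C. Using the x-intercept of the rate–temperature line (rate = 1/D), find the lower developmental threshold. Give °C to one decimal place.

9.1 °C

Under the model K = D·(T − T_b), so D₁·(T₁ − T_b) = D₂·(T₂ − T_b).
17.0·(17.5 − T_b) = 7.3·(28.6 − T_b)
T_b = (17.0·17.5 − 7.3·28.6) / (17.0 − 7.3) = 88.72 / 9.7 = 9.146 °C ≈ 9.1 °C.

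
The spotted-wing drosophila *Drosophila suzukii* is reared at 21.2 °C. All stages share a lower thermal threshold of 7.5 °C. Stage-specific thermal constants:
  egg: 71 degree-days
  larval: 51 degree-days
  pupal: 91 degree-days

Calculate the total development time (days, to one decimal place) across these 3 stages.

15.5 days

Daily accumulation at 21.2 °C = 21.2 − 7.5 = 13.7 DD/day.
Total K = 71 + 51 + 91 = 213 DD.
Total duration = 213 / 13.7 = 15.547 ≈ 15.5 days.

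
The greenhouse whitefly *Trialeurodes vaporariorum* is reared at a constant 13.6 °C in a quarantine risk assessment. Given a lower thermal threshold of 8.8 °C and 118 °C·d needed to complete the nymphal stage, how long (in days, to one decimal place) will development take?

24.6 days

Daily accumulation = 13.6 − 8.8 = 4.8 DD/day.
Duration = 118 / 4.8 = 24.583 ≈ 24.6 days.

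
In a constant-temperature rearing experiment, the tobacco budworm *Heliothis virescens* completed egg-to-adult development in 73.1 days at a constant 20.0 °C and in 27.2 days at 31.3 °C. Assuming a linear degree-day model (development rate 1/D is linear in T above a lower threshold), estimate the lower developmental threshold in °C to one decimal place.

13.3 °C

Under the model K = D·(T − T_b), so D₁·(T₁ − T_b) = D₂·(T₂ − T_b).
73.1·(20.0 − T_b) = 27.2·(31.3 − T_b)
T_b = (73.1·20.0 − 27.2·31.3) / (73.1 − 27.2) = 610.64 / 45.9 = 13.304 °C ≈ 13.3 °C.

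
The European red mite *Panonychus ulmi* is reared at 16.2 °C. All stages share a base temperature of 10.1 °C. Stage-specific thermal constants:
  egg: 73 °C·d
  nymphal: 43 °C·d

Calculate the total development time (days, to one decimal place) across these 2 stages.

Daily accumulation at 16.2 °C = 16.2 − 10.1 = 6.1 DD/day.
Total K = 73 + 43 = 116 DD.
Total duration = 116 / 6.1 = 19.016 ≈ 19.0 days.

19.0 days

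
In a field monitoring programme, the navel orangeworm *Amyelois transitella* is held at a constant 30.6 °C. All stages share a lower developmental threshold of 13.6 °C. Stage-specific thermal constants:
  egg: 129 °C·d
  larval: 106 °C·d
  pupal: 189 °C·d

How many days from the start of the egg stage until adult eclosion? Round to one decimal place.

Daily accumulation at 30.6 °C = 30.6 − 13.6 = 17.0 DD/day.
Total K = 129 + 106 + 189 = 424 DD.
Total duration = 424 / 17.0 = 24.941 ≈ 24.9 days.

24.9 days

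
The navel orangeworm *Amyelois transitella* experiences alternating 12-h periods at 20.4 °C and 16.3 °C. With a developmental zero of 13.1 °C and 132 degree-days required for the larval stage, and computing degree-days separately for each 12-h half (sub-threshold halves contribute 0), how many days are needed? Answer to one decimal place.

Day half: max(0, 20.4 − 13.1) × 0.5 = 7.3 × 0.5 = 3.65 DD.
Night half: max(0, 16.3 − 13.1) × 0.5 = 3.2 × 0.5 = 1.60 DD.
Per 24 h: 5.25 DD/day.
Duration = 132 / 5.25 = 25.143 ≈ 25.1 days.

25.1 days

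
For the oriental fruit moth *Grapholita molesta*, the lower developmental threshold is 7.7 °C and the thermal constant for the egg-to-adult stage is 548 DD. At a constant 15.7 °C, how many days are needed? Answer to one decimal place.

68.5 days

Daily accumulation = 15.7 − 7.7 = 8.0 DD/day.
Duration = 548 / 8.0 = 68.500 ≈ 68.5 days.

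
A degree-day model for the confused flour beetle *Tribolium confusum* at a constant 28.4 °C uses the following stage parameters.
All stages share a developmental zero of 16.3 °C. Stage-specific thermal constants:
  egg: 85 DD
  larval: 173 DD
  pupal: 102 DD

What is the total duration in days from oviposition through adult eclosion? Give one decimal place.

29.8 days

Daily accumulation at 28.4 °C = 28.4 − 16.3 = 12.1 DD/day.
Total K = 85 + 173 + 102 = 360 DD.
Total duration = 360 / 12.1 = 29.752 ≈ 29.8 days.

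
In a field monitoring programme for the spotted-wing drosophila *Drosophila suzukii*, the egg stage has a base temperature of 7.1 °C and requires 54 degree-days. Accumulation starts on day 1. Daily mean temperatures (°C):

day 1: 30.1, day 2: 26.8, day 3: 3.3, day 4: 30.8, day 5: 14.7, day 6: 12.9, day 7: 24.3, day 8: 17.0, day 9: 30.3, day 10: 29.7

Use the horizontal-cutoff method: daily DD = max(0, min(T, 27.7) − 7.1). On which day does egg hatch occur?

Daily DD above 7.1 °C (capped at 20.6): 20.6, 19.7, 0.0, 20.6, 7.6, 5.8, 17.2, 9.9, 20.6, 20.6.
Cumulative: 20.6, 40.3, 40.3, 60.9, 68.5, 74.3, 91.5, 101.4, 122.0, 142.6.
The total first reaches 54 DD on day 4.

day 4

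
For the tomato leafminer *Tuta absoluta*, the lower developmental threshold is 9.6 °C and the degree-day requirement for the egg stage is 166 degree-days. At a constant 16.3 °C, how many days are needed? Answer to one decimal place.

Daily accumulation = 16.3 − 9.6 = 6.7 DD/day.
Duration = 166 / 6.7 = 24.776 ≈ 24.8 days.

24.8 days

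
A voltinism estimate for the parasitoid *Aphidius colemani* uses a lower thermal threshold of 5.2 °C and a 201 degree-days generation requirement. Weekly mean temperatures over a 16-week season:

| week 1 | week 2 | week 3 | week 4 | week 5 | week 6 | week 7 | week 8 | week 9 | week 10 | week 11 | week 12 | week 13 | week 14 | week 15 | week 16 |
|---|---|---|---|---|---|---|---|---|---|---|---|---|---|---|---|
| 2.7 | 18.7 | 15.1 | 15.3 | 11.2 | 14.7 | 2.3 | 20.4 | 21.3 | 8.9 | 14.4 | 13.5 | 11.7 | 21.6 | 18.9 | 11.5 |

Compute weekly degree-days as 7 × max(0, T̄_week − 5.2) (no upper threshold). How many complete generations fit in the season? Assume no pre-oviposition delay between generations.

Weekly DD (7 × max(0, T̄ − 5.2)): 0.0, 94.5, 69.3, 70.7, 42.0, 66.5, 0.0, 106.4, 112.7, 25.9, 64.4, 58.1, 45.5, 114.8, 95.9, 44.1.
Season total = 1010.8 DD.
Complete generations = ⌊1010.8 / 201⌋ = 5.

5 generations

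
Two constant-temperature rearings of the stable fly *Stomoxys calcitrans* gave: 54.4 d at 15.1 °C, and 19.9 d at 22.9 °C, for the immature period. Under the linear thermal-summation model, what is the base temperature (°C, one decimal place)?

10.6 °C

Equal thermal constants: D₁(T₁ − T_b) = D₂(T₂ − T_b).
54.4·(15.1 − T_b) = 19.9·(22.9 − T_b)
T_b = (54.4·15.1 − 19.9·22.9) / (54.4 − 19.9) = 365.73 / 34.5 = 10.601 °C ≈ 10.6 °C.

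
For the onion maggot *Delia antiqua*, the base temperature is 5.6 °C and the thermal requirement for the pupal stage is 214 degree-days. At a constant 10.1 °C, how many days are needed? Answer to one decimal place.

Daily accumulation = 10.1 − 5.6 = 4.5 DD/day.
Duration = 214 / 4.5 = 47.556 ≈ 47.6 days.

47.6 days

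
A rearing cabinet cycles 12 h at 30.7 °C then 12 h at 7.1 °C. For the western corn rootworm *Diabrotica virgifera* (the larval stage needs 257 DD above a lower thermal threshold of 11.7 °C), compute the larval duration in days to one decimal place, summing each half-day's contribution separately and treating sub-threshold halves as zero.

27.1 days

Day half: max(0, 30.7 − 11.7) × 0.5 = 19.0 × 0.5 = 9.50 DD.
Night half: max(0, 7.1 − 11.7) × 0.5 = 0.0 × 0.5 = 0.00 DD.
Per 24 h: 9.50 DD/day.
Duration = 257 / 9.50 = 27.053 ≈ 27.1 days.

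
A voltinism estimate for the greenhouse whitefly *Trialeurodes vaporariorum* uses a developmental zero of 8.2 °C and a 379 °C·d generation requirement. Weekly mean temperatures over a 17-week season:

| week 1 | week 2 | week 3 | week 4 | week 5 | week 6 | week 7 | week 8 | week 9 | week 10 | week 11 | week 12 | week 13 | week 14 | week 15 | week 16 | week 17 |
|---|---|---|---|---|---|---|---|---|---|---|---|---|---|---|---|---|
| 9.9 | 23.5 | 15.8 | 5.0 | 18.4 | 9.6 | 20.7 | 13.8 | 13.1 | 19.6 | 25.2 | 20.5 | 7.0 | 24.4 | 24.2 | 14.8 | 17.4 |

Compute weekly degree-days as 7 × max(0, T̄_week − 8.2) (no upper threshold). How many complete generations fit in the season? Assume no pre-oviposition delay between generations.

2 generations

Weekly DD (7 × max(0, T̄ − 8.2)): 11.9, 107.1, 53.2, 0.0, 71.4, 9.8, 87.5, 39.2, 34.3, 79.8, 119.0, 86.1, 0.0, 113.4, 112.0, 46.2, 64.4.
Season total = 1035.3 DD.
Complete generations = ⌊1035.3 / 379⌋ = 2.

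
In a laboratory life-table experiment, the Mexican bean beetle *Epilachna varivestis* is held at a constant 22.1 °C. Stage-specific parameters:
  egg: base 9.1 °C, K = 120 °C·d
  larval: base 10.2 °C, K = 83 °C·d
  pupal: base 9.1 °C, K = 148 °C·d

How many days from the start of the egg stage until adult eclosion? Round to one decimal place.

egg: 120 / (22.1 − 9.1) = 120 / 13.0 = 9.231 d.
larval: 83 / (22.1 − 10.2) = 83 / 11.9 = 6.975 d.
pupal: 148 / (22.1 − 9.1) = 148 / 13.0 = 11.385 d.
Sum = 27.590 ≈ 27.6 days.

27.6 days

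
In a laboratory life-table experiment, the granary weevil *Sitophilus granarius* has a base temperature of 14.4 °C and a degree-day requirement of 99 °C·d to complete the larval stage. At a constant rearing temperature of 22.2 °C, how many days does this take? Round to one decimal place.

Daily accumulation = 22.2 − 14.4 = 7.8 DD/day.
Duration = 99 / 7.8 = 12.692 ≈ 12.7 days.

12.7 days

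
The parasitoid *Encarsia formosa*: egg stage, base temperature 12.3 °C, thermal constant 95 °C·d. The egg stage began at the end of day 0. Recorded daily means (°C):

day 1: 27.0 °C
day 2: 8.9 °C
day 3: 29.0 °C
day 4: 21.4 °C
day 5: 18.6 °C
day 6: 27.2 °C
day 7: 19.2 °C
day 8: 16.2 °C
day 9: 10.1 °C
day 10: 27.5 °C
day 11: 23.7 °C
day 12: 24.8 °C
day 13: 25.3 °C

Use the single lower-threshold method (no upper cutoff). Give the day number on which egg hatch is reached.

day 11

Daily DD above 12.3 °C: 14.7, 0.0, 16.7, 9.1, 6.3, 14.9, 6.9, 3.9, 0.0, 15.2, 11.4, 12.5, 13.0.
Cumulative: 14.7, 14.7, 31.4, 40.5, 46.8, 61.7, 68.6, 72.5, 72.5, 87.7, 99.1, 111.6, 124.6.
The total first reaches 95 DD on day 11.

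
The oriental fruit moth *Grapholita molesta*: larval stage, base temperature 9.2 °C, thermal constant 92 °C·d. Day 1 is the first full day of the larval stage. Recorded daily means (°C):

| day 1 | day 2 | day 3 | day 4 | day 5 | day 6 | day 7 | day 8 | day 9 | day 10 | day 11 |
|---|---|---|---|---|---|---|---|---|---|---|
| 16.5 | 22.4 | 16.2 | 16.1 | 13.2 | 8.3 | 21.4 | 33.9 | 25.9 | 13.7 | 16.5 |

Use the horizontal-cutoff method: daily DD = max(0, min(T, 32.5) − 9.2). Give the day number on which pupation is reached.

Daily DD above 9.2 °C (capped at 23.3): 7.3, 13.2, 7.0, 6.9, 4.0, 0.0, 12.2, 23.3, 16.7, 4.5, 7.3.
Cumulative: 7.3, 20.5, 27.5, 34.4, 38.4, 38.4, 50.6, 73.9, 90.6, 95.1, 102.4.
The total first reaches 92 DD on day 10.

day 10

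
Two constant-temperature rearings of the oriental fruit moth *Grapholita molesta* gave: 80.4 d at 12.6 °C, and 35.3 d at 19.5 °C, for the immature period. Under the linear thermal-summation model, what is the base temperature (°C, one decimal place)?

Equal thermal constants: D₁(T₁ − T_b) = D₂(T₂ − T_b).
80.4·(12.6 − T_b) = 35.3·(19.5 − T_b)
T_b = (80.4·12.6 − 35.3·19.5) / (80.4 − 35.3) = 324.69 / 45.1 = 7.199 °C ≈ 7.2 °C.

7.2 °C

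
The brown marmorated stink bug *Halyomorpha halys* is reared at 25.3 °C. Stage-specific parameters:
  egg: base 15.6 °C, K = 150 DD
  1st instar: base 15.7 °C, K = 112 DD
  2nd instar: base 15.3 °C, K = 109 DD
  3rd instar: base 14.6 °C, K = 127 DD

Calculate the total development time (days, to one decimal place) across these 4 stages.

egg: 150 / (25.3 − 15.6) = 150 / 9.7 = 15.464 d.
1st instar: 112 / (25.3 − 15.7) = 112 / 9.6 = 11.667 d.
2nd instar: 109 / (25.3 − 15.3) = 109 / 10.0 = 10.900 d.
3rd instar: 127 / (25.3 − 14.6) = 127 / 10.7 = 11.869 d.
Sum = 49.900 ≈ 49.9 days.

49.9 days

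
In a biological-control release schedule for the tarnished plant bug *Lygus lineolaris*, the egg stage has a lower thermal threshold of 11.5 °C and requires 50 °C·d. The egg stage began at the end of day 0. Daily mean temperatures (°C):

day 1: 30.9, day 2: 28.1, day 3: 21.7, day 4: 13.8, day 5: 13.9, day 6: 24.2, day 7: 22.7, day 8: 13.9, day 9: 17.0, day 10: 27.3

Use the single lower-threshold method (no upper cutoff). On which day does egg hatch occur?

day 5

Daily DD above 11.5 °C: 19.4, 16.6, 10.2, 2.3, 2.4, 12.7, 11.2, 2.4, 5.5, 15.8.
Cumulative: 19.4, 36.0, 46.2, 48.5, 50.9, 63.6, 74.8, 77.2, 82.7, 98.5.
The total first reaches 50 DD on day 5.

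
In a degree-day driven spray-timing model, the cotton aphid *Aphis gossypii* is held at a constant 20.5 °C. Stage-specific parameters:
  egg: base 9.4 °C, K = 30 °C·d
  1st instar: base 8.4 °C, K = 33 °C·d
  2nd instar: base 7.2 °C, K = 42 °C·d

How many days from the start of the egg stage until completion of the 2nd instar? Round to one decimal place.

egg: 30 / (20.5 − 9.4) = 30 / 11.1 = 2.703 d.
1st instar: 33 / (20.5 − 8.4) = 33 / 12.1 = 2.727 d.
2nd instar: 42 / (20.5 − 7.2) = 42 / 13.3 = 3.158 d.
Sum = 8.588 ≈ 8.6 days.

8.6 days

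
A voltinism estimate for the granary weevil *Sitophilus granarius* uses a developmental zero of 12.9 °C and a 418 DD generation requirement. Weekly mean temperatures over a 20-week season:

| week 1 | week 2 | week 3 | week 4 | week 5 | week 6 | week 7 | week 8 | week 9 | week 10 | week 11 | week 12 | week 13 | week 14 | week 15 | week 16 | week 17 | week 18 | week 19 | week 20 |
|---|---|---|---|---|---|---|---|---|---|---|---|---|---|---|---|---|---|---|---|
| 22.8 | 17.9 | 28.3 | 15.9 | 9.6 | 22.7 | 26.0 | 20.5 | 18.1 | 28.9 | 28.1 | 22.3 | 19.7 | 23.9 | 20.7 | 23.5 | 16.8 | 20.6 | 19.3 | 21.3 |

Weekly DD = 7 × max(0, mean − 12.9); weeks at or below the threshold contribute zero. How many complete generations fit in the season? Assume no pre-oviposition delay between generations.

2 generations

Weekly DD (7 × max(0, T̄ − 12.9)): 69.3, 35.0, 107.8, 21.0, 0.0, 68.6, 91.7, 53.2, 36.4, 112.0, 106.4, 65.8, 47.6, 77.0, 54.6, 74.2, 27.3, 53.9, 44.8, 58.8.
Season total = 1205.4 DD.
Complete generations = ⌊1205.4 / 418⌋ = 2.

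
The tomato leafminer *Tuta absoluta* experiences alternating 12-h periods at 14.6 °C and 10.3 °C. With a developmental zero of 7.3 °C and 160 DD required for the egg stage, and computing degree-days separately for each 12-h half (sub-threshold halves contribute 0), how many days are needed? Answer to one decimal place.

Day half: max(0, 14.6 − 7.3) × 0.5 = 7.3 × 0.5 = 3.65 DD.
Night half: max(0, 10.3 − 7.3) × 0.5 = 3.0 × 0.5 = 1.50 DD.
Per 24 h: 5.15 DD/day.
Duration = 160 / 5.15 = 31.068 ≈ 31.1 days.

31.1 days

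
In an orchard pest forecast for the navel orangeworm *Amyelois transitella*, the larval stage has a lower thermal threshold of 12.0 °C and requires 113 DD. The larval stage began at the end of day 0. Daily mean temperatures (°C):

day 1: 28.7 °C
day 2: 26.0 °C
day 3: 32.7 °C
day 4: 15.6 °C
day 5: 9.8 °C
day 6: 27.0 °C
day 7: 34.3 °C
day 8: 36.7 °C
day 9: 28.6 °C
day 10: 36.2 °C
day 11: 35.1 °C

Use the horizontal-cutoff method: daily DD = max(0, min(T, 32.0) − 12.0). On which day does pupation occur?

Daily DD above 12.0 °C (capped at 20.0): 16.7, 14.0, 20.0, 3.6, 0.0, 15.0, 20.0, 20.0, 16.6, 20.0, 20.0.
Cumulative: 16.7, 30.7, 50.7, 54.3, 54.3, 69.3, 89.3, 109.3, 125.9, 145.9, 165.9.
The total first reaches 113 DD on day 9.

day 9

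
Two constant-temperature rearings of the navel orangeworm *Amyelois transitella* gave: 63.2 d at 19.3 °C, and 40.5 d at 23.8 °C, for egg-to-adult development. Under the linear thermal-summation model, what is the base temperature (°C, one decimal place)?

11.3 °C

Under the model K = D·(T − T_b), so D₁·(T₁ − T_b) = D₂·(T₂ − T_b).
63.2·(19.3 − T_b) = 40.5·(23.8 − T_b)
T_b = (63.2·19.3 − 40.5·23.8) / (63.2 − 40.5) = 255.86 / 22.7 = 11.271 °C ≈ 11.3 °C.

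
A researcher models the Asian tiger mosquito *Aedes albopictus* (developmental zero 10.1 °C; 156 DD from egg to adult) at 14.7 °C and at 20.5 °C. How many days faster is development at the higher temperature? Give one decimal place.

18.9 days

At 14.7 °C: 156 / (14.7 − 10.1) = 156 / 4.6 = 33.913 d.
At 20.5 °C: 156 / (20.5 − 10.1) = 156 / 10.4 = 15.000 d.
Difference = |33.913 − 15.000| = 18.913 ≈ 18.9 days.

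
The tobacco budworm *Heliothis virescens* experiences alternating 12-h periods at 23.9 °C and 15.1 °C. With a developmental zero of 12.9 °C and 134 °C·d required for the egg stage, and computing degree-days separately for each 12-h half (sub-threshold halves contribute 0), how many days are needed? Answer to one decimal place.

Day half: max(0, 23.9 − 12.9) × 0.5 = 11.0 × 0.5 = 5.50 DD.
Night half: max(0, 15.1 − 12.9) × 0.5 = 2.2 × 0.5 = 1.10 DD.
Per 24 h: 6.60 DD/day.
Duration = 134 / 6.60 = 20.303 ≈ 20.3 days.

20.3 days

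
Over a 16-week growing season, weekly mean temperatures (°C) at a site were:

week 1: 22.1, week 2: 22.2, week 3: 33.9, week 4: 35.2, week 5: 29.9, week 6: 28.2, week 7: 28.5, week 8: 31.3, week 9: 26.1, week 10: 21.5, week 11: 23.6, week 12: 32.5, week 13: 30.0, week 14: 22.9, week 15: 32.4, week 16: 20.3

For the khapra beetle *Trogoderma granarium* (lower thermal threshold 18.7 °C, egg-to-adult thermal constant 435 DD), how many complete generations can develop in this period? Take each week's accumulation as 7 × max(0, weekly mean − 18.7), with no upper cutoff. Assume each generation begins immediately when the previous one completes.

2 generations

Weekly DD (7 × max(0, T̄ − 18.7)): 23.8, 24.5, 106.4, 115.5, 78.4, 66.5, 68.6, 88.2, 51.8, 19.6, 34.3, 96.6, 79.1, 29.4, 95.9, 11.2.
Season total = 989.8 DD.
Complete generations = ⌊989.8 / 435⌋ = 2.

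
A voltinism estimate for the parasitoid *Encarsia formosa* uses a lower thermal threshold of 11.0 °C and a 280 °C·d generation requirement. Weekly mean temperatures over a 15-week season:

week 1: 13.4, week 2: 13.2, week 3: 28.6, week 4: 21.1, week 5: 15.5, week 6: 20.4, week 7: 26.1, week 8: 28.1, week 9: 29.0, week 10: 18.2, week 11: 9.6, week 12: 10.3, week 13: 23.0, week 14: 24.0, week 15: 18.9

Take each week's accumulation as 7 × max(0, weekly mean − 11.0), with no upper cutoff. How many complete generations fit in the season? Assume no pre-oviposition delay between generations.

Weekly DD (7 × max(0, T̄ − 11.0)): 16.8, 15.4, 123.2, 70.7, 31.5, 65.8, 105.7, 119.7, 126.0, 50.4, 0.0, 0.0, 84.0, 91.0, 55.3.
Season total = 955.5 DD.
Complete generations = ⌊955.5 / 280⌋ = 3.

3 generations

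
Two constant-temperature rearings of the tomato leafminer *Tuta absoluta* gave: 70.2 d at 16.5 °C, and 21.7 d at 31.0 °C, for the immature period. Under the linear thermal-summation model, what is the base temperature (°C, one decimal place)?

Linear rate model ⇒ the product D·(T − T_b) is constant across temperatures.
70.2·(16.5 − T_b) = 21.7·(31.0 − T_b)
T_b = (70.2·16.5 − 21.7·31.0) / (70.2 − 21.7) = 485.60 / 48.5 = 10.012 °C ≈ 10.0 °C.

10.0 °C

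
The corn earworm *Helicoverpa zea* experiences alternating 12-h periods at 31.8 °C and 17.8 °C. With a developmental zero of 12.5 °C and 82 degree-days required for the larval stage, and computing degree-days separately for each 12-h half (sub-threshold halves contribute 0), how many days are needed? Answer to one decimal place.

Day half: max(0, 31.8 − 12.5) × 0.5 = 19.3 × 0.5 = 9.65 DD.
Night half: max(0, 17.8 − 12.5) × 0.5 = 5.3 × 0.5 = 2.65 DD.
Per 24 h: 12.30 DD/day.
Duration = 82 / 12.30 = 6.667 ≈ 6.7 days.

6.7 days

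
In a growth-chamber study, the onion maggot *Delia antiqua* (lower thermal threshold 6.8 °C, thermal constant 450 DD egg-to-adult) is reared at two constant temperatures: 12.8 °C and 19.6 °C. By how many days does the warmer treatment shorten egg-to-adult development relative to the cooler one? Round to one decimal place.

At 12.8 °C: 450 / (12.8 − 6.8) = 450 / 6.0 = 75.000 d.
At 19.6 °C: 450 / (19.6 − 6.8) = 450 / 12.8 = 35.156 d.
Difference = |75.000 − 35.156| = 39.844 ≈ 39.8 days.

39.8 days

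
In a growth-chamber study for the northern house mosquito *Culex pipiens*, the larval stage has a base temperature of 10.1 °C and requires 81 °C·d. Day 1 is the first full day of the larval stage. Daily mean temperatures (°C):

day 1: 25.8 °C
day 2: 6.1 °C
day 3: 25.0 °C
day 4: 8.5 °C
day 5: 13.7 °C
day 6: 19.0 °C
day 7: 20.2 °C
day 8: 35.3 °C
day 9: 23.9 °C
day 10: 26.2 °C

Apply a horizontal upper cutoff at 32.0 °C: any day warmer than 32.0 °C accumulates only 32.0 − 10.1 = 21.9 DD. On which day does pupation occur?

Daily DD above 10.1 °C (capped at 21.9): 15.7, 0.0, 14.9, 0.0, 3.6, 8.9, 10.1, 21.9, 13.8, 16.1.
Cumulative: 15.7, 15.7, 30.6, 30.6, 34.2, 43.1, 53.2, 75.1, 88.9, 105.0.
The total first reaches 81 DD on day 9.

day 9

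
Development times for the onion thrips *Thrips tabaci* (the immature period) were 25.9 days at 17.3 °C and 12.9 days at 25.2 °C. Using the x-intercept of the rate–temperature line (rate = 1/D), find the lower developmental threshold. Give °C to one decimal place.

Equal thermal constants: D₁(T₁ − T_b) = D₂(T₂ − T_b).
25.9·(17.3 − T_b) = 12.9·(25.2 − T_b)
T_b = (25.9·17.3 − 12.9·25.2) / (25.9 − 12.9) = 122.99 / 13.0 = 9.461 °C ≈ 9.5 °C.

9.5 °C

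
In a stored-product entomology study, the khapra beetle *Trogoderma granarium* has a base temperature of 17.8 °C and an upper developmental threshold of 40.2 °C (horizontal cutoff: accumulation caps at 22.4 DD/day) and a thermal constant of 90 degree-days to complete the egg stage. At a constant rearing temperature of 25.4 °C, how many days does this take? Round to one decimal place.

11.8 days

Daily accumulation = 25.4 − 17.8 = 7.6 DD/day.
Duration = 90 / 7.6 = 11.842 ≈ 11.8 days.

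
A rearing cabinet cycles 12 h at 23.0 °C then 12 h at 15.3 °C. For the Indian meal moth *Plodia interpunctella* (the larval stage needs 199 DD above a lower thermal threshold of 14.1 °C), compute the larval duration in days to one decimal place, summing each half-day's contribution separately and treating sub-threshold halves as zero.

39.4 days

Day half: max(0, 23.0 − 14.1) × 0.5 = 8.9 × 0.5 = 4.45 DD.
Night half: max(0, 15.3 − 14.1) × 0.5 = 1.2 × 0.5 = 0.60 DD.
Per 24 h: 5.05 DD/day.
Duration = 199 / 5.05 = 39.406 ≈ 39.4 days.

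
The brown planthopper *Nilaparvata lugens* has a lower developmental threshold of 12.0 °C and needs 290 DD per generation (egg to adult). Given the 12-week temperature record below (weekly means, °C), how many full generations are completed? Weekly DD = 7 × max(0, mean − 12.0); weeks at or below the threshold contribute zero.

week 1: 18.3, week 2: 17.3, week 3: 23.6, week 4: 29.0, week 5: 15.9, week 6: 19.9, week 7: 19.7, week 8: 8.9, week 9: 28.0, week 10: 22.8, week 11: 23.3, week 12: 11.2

Weekly DD (7 × max(0, T̄ − 12.0)): 44.1, 37.1, 81.2, 119.0, 27.3, 55.3, 53.9, 0.0, 112.0, 75.6, 79.1, 0.0.
Season total = 684.6 DD.
Complete generations = ⌊684.6 / 290⌋ = 2.

2 generations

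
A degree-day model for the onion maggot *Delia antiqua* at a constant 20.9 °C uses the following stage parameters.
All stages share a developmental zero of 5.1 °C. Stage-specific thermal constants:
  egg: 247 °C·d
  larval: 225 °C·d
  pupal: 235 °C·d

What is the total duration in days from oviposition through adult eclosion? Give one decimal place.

44.7 days

Daily accumulation at 20.9 °C = 20.9 − 5.1 = 15.8 DD/day.
Total K = 247 + 225 + 235 = 707 DD.
Total duration = 707 / 15.8 = 44.747 ≈ 44.7 days.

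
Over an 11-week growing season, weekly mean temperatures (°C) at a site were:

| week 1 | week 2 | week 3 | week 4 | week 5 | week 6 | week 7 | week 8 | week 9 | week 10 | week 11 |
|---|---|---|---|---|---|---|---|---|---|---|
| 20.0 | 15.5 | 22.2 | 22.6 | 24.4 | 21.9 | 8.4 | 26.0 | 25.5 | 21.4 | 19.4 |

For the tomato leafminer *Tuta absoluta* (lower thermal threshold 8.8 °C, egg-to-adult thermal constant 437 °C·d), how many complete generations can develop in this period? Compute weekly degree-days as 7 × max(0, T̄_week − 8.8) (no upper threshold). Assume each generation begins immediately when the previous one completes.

Weekly DD (7 × max(0, T̄ − 8.8)): 78.4, 46.9, 93.8, 96.6, 109.2, 91.7, 0.0, 120.4, 116.9, 88.2, 74.2.
Season total = 916.3 DD.
Complete generations = ⌊916.3 / 437⌋ = 2.

2 generations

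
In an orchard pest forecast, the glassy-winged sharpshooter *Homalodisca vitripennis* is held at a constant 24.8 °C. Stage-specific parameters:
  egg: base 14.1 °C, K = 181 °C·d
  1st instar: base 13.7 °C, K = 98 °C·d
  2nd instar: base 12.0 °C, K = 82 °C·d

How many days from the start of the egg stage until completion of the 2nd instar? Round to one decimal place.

32.2 days

egg: 181 / (24.8 − 14.1) = 181 / 10.7 = 16.916 d.
1st instar: 98 / (24.8 − 13.7) = 98 / 11.1 = 8.829 d.
2nd instar: 82 / (24.8 − 12.0) = 82 / 12.8 = 6.406 d.
Sum = 32.151 ≈ 32.2 days.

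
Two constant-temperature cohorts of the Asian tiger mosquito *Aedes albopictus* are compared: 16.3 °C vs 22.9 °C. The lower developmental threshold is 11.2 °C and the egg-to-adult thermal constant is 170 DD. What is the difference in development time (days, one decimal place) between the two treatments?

At 16.3 °C: 170 / (16.3 − 11.2) = 170 / 5.1 = 33.333 d.
At 22.9 °C: 170 / (22.9 − 11.2) = 170 / 11.7 = 14.530 d.
Difference = |33.333 − 14.530| = 18.803 ≈ 18.8 days.

18.8 days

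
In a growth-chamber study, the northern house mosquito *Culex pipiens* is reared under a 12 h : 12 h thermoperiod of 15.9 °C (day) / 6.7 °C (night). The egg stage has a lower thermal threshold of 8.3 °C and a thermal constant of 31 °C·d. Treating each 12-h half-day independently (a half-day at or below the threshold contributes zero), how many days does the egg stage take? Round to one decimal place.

8.2 days

Day half: max(0, 15.9 − 8.3) × 0.5 = 7.6 × 0.5 = 3.80 DD.
Night half: max(0, 6.7 − 8.3) × 0.5 = 0.0 × 0.5 = 0.00 DD.
Per 24 h: 3.80 DD/day.
Duration = 31 / 3.80 = 8.158 ≈ 8.2 days.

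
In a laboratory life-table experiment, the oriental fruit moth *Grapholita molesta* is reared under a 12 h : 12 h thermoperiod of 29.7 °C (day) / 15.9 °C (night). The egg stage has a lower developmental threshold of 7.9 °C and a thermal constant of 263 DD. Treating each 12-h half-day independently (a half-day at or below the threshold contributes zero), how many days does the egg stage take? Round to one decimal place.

Day half: max(0, 29.7 − 7.9) × 0.5 = 21.8 × 0.5 = 10.90 DD.
Night half: max(0, 15.9 − 7.9) × 0.5 = 8.0 × 0.5 = 4.00 DD.
Per 24 h: 14.90 DD/day.
Duration = 263 / 14.90 = 17.651 ≈ 17.7 days.

17.7 days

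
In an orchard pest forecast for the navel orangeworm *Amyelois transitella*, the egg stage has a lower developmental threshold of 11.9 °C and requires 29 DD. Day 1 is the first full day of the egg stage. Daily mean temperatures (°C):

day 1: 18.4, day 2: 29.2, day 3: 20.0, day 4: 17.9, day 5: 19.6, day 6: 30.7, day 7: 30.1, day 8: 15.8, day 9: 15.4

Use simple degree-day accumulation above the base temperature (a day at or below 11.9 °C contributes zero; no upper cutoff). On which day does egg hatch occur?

day 3

Daily DD above 11.9 °C: 6.5, 17.3, 8.1, 6.0, 7.7, 18.8, 18.2, 3.9, 3.5.
Cumulative: 6.5, 23.8, 31.9, 37.9, 45.6, 64.4, 82.6, 86.5, 90.0.
The total first reaches 29 DD on day 3.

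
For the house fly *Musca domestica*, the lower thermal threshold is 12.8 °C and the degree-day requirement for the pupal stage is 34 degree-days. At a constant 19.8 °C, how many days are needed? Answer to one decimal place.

Daily accumulation = 19.8 − 12.8 = 7.0 DD/day.
Duration = 34 / 7.0 = 4.857 ≈ 4.9 days.

4.9 days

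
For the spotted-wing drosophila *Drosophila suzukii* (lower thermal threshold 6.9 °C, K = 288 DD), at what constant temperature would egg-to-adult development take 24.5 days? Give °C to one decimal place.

18.7 °C

Required daily accumulation = 288 / 24.5 = 11.755 DD/day.
T = T_base + 11.755 = 6.9 + 11.755 = 18.655 ≈ 18.7 °C.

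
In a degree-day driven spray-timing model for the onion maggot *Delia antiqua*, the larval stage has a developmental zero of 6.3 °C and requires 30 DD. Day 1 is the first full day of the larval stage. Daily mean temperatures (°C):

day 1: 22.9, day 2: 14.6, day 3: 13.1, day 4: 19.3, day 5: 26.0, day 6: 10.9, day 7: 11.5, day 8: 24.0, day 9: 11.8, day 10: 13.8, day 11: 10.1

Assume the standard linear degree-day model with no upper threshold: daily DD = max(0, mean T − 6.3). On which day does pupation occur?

day 3

Daily DD above 6.3 °C: 16.6, 8.3, 6.8, 13.0, 19.7, 4.6, 5.2, 17.7, 5.5, 7.5, 3.8.
Cumulative: 16.6, 24.9, 31.7, 44.7, 64.4, 69.0, 74.2, 91.9, 97.4, 104.9, 108.7.
The total first reaches 30 DD on day 3.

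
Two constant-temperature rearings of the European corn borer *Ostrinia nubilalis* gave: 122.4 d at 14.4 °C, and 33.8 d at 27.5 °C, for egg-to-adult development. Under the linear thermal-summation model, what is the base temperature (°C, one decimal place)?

9.4 °C

Equal thermal constants: D₁(T₁ − T_b) = D₂(T₂ − T_b).
122.4·(14.4 − T_b) = 33.8·(27.5 − T_b)
T_b = (122.4·14.4 − 33.8·27.5) / (122.4 − 33.8) = 833.06 / 88.6 = 9.402 °C ≈ 9.4 °C.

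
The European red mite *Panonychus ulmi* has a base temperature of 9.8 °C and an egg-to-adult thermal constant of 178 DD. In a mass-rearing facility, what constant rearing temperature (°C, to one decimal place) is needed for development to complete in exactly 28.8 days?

Required daily accumulation = 178 / 28.8 = 6.181 DD/day.
T = T_base + 6.181 = 9.8 + 6.181 = 15.981 ≈ 16.0 °C.

16.0 °C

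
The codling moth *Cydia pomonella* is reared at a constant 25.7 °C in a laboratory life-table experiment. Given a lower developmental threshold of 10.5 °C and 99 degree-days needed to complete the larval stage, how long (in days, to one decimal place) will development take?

Daily accumulation = 25.7 − 10.5 = 15.2 DD/day.
Duration = 99 / 15.2 = 6.513 ≈ 6.5 days.

6.5 days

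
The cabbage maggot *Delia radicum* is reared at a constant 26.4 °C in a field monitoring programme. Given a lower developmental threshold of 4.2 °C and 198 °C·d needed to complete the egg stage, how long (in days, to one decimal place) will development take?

Daily accumulation = 26.4 − 4.2 = 22.2 DD/day.
Duration = 198 / 22.2 = 8.919 ≈ 8.9 days.

8.9 days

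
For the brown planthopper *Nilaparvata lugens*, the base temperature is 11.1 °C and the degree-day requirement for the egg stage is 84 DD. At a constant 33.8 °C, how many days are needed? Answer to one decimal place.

Daily accumulation = 33.8 − 11.1 = 22.7 DD/day.
Duration = 84 / 22.7 = 3.700 ≈ 3.7 days.

3.7 days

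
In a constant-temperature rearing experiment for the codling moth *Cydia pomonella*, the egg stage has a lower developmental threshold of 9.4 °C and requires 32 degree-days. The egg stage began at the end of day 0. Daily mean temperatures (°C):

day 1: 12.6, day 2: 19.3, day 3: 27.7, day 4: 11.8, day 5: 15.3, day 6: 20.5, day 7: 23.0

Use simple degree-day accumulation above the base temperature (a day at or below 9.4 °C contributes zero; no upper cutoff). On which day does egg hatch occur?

Daily DD above 9.4 °C: 3.2, 9.9, 18.3, 2.4, 5.9, 11.1, 13.6.
Cumulative: 3.2, 13.1, 31.4, 33.8, 39.7, 50.8, 64.4.
The total first reaches 32 DD on day 4.

day 4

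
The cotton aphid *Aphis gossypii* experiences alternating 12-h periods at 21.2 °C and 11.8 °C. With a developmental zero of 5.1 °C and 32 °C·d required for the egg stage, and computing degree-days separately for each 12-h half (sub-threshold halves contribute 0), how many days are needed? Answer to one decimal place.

Day half: max(0, 21.2 − 5.1) × 0.5 = 16.1 × 0.5 = 8.05 DD.
Night half: max(0, 11.8 − 5.1) × 0.5 = 6.7 × 0.5 = 3.35 DD.
Per 24 h: 11.40 DD/day.
Duration = 32 / 11.40 = 2.807 ≈ 2.8 days.

2.8 days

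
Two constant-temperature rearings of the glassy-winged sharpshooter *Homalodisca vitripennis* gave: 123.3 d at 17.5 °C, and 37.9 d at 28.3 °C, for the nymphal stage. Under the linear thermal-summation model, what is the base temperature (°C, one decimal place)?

12.7 °C

Linear rate model ⇒ the product D·(T − T_b) is constant across temperatures.
123.3·(17.5 − T_b) = 37.9·(28.3 − T_b)
T_b = (123.3·17.5 − 37.9·28.3) / (123.3 − 37.9) = 1085.18 / 85.4 = 12.707 °C ≈ 12.7 °C.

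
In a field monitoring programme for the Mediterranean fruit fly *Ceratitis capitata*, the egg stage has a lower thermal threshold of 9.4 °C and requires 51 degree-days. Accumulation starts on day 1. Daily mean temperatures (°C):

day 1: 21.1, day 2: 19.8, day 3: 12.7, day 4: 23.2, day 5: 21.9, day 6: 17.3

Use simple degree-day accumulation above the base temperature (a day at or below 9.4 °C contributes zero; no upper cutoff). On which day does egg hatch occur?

Daily DD above 9.4 °C: 11.7, 10.4, 3.3, 13.8, 12.5, 7.9.
Cumulative: 11.7, 22.1, 25.4, 39.2, 51.7, 59.6.
The total first reaches 51 DD on day 5.

day 5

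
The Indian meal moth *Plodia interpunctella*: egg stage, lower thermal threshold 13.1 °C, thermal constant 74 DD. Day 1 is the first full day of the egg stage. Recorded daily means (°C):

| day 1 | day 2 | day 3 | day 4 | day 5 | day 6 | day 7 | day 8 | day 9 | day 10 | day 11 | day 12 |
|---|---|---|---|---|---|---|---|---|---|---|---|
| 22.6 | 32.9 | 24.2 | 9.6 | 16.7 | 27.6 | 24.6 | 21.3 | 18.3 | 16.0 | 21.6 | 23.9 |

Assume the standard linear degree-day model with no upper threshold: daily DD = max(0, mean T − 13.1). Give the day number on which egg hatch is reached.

day 8

Daily DD above 13.1 °C: 9.5, 19.8, 11.1, 0.0, 3.6, 14.5, 11.5, 8.2, 5.2, 2.9, 8.5, 10.8.
Cumulative: 9.5, 29.3, 40.4, 40.4, 44.0, 58.5, 70.0, 78.2, 83.4, 86.3, 94.8, 105.6.
The total first reaches 74 DD on day 8.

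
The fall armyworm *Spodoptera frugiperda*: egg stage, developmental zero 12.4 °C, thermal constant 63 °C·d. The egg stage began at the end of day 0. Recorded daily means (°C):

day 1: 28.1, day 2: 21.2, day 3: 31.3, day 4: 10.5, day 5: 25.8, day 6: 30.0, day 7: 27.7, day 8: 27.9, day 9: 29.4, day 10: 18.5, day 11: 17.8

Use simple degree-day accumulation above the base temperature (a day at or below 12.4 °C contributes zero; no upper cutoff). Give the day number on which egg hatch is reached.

Daily DD above 12.4 °C: 15.7, 8.8, 18.9, 0.0, 13.4, 17.6, 15.3, 15.5, 17.0, 6.1, 5.4.
Cumulative: 15.7, 24.5, 43.4, 43.4, 56.8, 74.4, 89.7, 105.2, 122.2, 128.3, 133.7.
The total first reaches 63 DD on day 6.

day 6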